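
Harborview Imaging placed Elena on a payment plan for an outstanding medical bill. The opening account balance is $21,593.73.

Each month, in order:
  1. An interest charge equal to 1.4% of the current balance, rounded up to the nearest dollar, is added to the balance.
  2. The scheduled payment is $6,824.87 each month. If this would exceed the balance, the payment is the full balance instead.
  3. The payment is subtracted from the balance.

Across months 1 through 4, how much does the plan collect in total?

Month 1: $21,593.73 +$303.00 interest = $21,896.73; pay $6,824.87 → $15,071.86
Month 2: $15,071.86 +$212.00 interest = $15,283.86; pay $6,824.87 → $8,458.99
Month 3: $8,458.99 +$119.00 interest = $8,577.99; pay $6,824.87 → $1,753.12
Month 4: $1,753.12 +$25.00 interest = $1,778.12; pay $1,778.12 → $0.00
Total paid: $22,252.73

$22,252.73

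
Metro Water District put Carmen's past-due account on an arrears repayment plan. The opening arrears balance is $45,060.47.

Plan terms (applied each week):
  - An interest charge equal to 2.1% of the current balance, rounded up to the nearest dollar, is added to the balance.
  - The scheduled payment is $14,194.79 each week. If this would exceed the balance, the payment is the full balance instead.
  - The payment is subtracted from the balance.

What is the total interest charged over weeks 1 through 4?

$2,096.00

Week 1: opening $45,060.47; interest $947.00 → $46,007.47; payment $14,194.79; balance $31,812.68
Week 2: opening $31,812.68; interest $669.00 → $32,481.68; payment $14,194.79; balance $18,286.89
Week 3: opening $18,286.89; interest $385.00 → $18,671.89; payment $14,194.79; balance $4,477.10
Week 4: opening $4,477.10; interest $95.00 → $4,572.10; payment $4,572.10; balance $0.00
Total interest: $947.00 + $669.00 + $385.00 + $95.00 = $2,096.00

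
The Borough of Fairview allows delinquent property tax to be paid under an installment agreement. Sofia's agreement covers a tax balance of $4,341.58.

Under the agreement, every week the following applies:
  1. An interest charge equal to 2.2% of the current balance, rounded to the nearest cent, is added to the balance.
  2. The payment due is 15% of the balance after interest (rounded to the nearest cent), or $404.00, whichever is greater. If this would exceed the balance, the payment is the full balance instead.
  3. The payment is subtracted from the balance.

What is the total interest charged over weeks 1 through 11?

# | Opening | Interest | Payment | End bal
1 | $4,341.58 | $95.51 | $665.56 | $3,771.53
2 | $3,771.53 | $82.97 | $578.18 | $3,276.32
3 | $3,276.32 | $72.08 | $502.26 | $2,846.14
4 | $2,846.14 | $62.62 | $436.31 | $2,472.45
5 | $2,472.45 | $54.39 | $404.00 | $2,122.84
6 | $2,122.84 | $46.70 | $404.00 | $1,765.54
7 | $1,765.54 | $38.84 | $404.00 | $1,400.38
8 | $1,400.38 | $30.81 | $404.00 | $1,027.19
9 | $1,027.19 | $22.60 | $404.00 | $645.79
10 | $645.79 | $14.21 | $404.00 | $256.00
11 | $256.00 | $5.63 | $261.63 | $0.00
Total interest: $95.51 + $82.97 + $72.08 + $62.62 + $54.39 + $46.70 + $38.84 + $30.81 + $22.60 + $14.21 + $5.63 = $526.36

$526.36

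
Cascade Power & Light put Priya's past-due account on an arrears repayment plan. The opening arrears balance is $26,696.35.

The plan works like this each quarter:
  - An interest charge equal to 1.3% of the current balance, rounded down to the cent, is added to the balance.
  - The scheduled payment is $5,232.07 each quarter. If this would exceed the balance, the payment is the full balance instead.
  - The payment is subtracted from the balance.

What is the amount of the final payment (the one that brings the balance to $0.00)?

Quarter 1: $26,696.35 +$347.05 interest = $27,043.40; pay $5,232.07 → $21,811.33
Quarter 2: $21,811.33 +$283.54 interest = $22,094.87; pay $5,232.07 → $16,862.80
Quarter 3: $16,862.80 +$219.21 interest = $17,082.01; pay $5,232.07 → $11,849.94
Quarter 4: $11,849.94 +$154.04 interest = $12,003.98; pay $5,232.07 → $6,771.91
Quarter 5: $6,771.91 +$88.03 interest = $6,859.94; pay $5,232.07 → $1,627.87
Quarter 6: $1,627.87 +$21.16 interest = $1,649.03; pay $1,649.03 → $0.00

$1,649.03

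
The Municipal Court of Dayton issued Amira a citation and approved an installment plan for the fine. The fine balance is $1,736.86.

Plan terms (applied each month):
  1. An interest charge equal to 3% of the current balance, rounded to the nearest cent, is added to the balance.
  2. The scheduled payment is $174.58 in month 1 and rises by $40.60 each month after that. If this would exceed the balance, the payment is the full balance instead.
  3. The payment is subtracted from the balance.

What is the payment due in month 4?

$296.38

# | Opening | Interest | Payment | End bal
1 | $1,736.86 | $52.11 | $174.58 | $1,614.39
2 | $1,614.39 | $48.43 | $215.18 | $1,447.64
3 | $1,447.64 | $43.43 | $255.78 | $1,235.29
4 | $1,235.29 | $37.06 | $296.38 | $975.97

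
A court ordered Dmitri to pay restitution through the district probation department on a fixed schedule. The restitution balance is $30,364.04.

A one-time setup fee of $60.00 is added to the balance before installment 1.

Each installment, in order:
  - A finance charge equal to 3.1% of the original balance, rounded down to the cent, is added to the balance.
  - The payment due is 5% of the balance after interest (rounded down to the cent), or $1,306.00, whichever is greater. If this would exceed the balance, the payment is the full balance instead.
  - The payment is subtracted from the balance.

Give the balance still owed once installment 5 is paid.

Installment 1: $30,424.04 +$941.28 interest = $31,365.32; pay $1,568.26 → $29,797.06
Installment 2: $29,797.06 +$941.28 interest = $30,738.34; pay $1,536.91 → $29,201.43
Installment 3: $29,201.43 +$941.28 interest = $30,142.71; pay $1,507.13 → $28,635.58
Installment 4: $28,635.58 +$941.28 interest = $29,576.86; pay $1,478.84 → $28,098.02
Installment 5: $28,098.02 +$941.28 interest = $29,039.30; pay $1,451.96 → $27,587.34

$27,587.34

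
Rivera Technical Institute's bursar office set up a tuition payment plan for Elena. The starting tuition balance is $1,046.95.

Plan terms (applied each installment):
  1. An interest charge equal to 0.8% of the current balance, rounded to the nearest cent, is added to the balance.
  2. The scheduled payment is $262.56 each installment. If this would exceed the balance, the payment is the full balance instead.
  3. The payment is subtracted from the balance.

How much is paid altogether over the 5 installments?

$1,068.33

# | Opening | Interest | Payment | End bal
1 | $1,046.95 | $8.38 | $262.56 | $792.77
2 | $792.77 | $6.34 | $262.56 | $536.55
3 | $536.55 | $4.29 | $262.56 | $278.28
4 | $278.28 | $2.23 | $262.56 | $17.95
5 | $17.95 | $0.14 | $18.09 | $0.00
Total paid: $1,068.33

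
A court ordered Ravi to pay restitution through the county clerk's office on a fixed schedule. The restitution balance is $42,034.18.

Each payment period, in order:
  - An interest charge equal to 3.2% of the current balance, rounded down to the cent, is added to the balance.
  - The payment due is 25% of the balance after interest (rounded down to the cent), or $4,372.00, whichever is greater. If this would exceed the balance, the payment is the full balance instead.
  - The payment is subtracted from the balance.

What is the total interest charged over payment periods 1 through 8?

Payment period 1: opening $42,034.18; interest $1,345.09 → $43,379.27; payment $10,844.81; balance $32,534.46
Payment period 2: opening $32,534.46; interest $1,041.10 → $33,575.56; payment $8,393.89; balance $25,181.67
Payment period 3: opening $25,181.67; interest $805.81 → $25,987.48; payment $6,496.87; balance $19,490.61
Payment period 4: opening $19,490.61; interest $623.69 → $20,114.30; payment $5,028.57; balance $15,085.73
Payment period 5: opening $15,085.73; interest $482.74 → $15,568.47; payment $4,372.00; balance $11,196.47
Payment period 6: opening $11,196.47; interest $358.28 → $11,554.75; payment $4,372.00; balance $7,182.75
Payment period 7: opening $7,182.75; interest $229.84 → $7,412.59; payment $4,372.00; balance $3,040.59
Payment period 8: opening $3,040.59; interest $97.29 → $3,137.88; payment $3,137.88; balance $0.00
Total interest: $1,345.09 + $1,041.10 + $805.81 + $623.69 + $482.74 + $358.28 + $229.84 + $97.29 = $4,983.84

$4,983.84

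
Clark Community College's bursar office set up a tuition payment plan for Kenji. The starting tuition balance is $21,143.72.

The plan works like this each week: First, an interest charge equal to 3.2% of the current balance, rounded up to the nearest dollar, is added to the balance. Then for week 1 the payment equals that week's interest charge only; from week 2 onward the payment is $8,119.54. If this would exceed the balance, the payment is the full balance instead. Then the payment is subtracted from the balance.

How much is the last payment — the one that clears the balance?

Week 1: opening $21,143.72; interest $677.00 → $21,820.72; payment $677.00; balance $21,143.72
Week 2: opening $21,143.72; interest $677.00 → $21,820.72; payment $8,119.54; balance $13,701.18
Week 3: opening $13,701.18; interest $439.00 → $14,140.18; payment $8,119.54; balance $6,020.64
Week 4: opening $6,020.64; interest $193.00 → $6,213.64; payment $6,213.64; balance $0.00

$6,213.64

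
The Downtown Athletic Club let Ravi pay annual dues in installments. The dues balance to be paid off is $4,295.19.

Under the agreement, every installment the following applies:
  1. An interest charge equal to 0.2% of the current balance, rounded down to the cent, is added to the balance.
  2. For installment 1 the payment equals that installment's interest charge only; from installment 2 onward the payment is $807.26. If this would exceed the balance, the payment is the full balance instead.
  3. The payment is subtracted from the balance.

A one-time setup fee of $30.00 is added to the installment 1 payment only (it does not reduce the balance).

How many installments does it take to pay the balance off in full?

Installment 1: $4,295.19 +$8.59 interest = $4,303.78; pay $8.59 (+ $30.00 fee) → $4,295.19
Installment 2: $4,295.19 +$8.59 interest = $4,303.78; pay $807.26 → $3,496.52
Installment 3: $3,496.52 +$6.99 interest = $3,503.51; pay $807.26 → $2,696.25
Installment 4: $2,696.25 +$5.39 interest = $2,701.64; pay $807.26 → $1,894.38
Installment 5: $1,894.38 +$3.78 interest = $1,898.16; pay $807.26 → $1,090.90
Installment 6: $1,090.90 +$2.18 interest = $1,093.08; pay $807.26 → $285.82
Installment 7: $285.82 +$0.57 interest = $286.39; pay $286.39 → $0.00
Balance reaches $0.00 in installment 7.

7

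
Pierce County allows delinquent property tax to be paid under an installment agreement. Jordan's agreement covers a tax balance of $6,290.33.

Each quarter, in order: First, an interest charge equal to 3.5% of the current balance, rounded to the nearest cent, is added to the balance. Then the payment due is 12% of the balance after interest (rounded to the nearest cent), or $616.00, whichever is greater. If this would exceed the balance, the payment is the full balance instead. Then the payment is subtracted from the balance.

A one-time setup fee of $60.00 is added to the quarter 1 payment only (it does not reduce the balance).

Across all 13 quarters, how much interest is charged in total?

$1,488.25

# | Opening | Interest | Payment | Fee | End bal
1 | $6,290.33 | $220.16 | $781.26 | $60.00 | $5,729.23
2 | $5,729.23 | $200.52 | $711.57 | — | $5,218.18
3 | $5,218.18 | $182.64 | $648.10 | — | $4,752.72
4 | $4,752.72 | $166.35 | $616.00 | — | $4,303.07
5 | $4,303.07 | $150.61 | $616.00 | — | $3,837.68
6 | $3,837.68 | $134.32 | $616.00 | — | $3,356.00
7 | $3,356.00 | $117.46 | $616.00 | — | $2,857.46
8 | $2,857.46 | $100.01 | $616.00 | — | $2,341.47
9 | $2,341.47 | $81.95 | $616.00 | — | $1,807.42
10 | $1,807.42 | $63.26 | $616.00 | — | $1,254.68
11 | $1,254.68 | $43.91 | $616.00 | — | $682.59
12 | $682.59 | $23.89 | $616.00 | — | $90.48
13 | $90.48 | $3.17 | $93.65 | — | $0.00
Total interest: $220.16 + $200.52 + $182.64 + $166.35 + $150.61 + $134.32 + $117.46 + $100.01 + $81.95 + $63.26 + $43.91 + $23.89 + $3.17 = $1,488.25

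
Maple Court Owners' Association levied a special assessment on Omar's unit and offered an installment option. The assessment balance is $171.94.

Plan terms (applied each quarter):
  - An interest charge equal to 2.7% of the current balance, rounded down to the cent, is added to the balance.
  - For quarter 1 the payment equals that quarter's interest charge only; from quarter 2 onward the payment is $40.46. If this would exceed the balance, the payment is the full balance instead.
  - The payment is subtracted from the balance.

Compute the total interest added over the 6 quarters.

Quarter 1: $171.94 +$4.64 interest = $176.58; pay $4.64 → $171.94
Quarter 2: $171.94 +$4.64 interest = $176.58; pay $40.46 → $136.12
Quarter 3: $136.12 +$3.67 interest = $139.79; pay $40.46 → $99.33
Quarter 4: $99.33 +$2.68 interest = $102.01; pay $40.46 → $61.55
Quarter 5: $61.55 +$1.66 interest = $63.21; pay $40.46 → $22.75
Quarter 6: $22.75 +$0.61 interest = $23.36; pay $23.36 → $0.00
Total interest: $4.64 + $4.64 + $3.67 + $2.68 + $1.66 + $0.61 = $17.90

$17.90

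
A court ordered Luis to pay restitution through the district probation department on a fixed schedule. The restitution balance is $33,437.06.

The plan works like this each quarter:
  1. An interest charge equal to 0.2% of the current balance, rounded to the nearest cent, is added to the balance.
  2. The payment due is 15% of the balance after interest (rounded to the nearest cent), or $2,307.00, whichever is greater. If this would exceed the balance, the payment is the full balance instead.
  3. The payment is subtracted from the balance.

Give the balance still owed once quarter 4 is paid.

# | Opening | Interest | Payment | End bal
1 | $33,437.06 | $66.87 | $5,025.59 | $28,478.34
2 | $28,478.34 | $56.96 | $4,280.30 | $24,255.00
3 | $24,255.00 | $48.51 | $3,645.53 | $20,657.98
4 | $20,657.98 | $41.32 | $3,104.90 | $17,594.40

$17,594.40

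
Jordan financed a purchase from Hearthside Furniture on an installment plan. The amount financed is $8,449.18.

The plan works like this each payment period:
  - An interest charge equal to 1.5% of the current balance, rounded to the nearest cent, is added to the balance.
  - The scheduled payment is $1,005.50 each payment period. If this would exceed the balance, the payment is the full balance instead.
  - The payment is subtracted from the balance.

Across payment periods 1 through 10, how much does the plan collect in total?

$9,099.03

Payment period 1: opening $8,449.18; interest $126.74 → $8,575.92; payment $1,005.50; balance $7,570.42
Payment period 2: opening $7,570.42; interest $113.56 → $7,683.98; payment $1,005.50; balance $6,678.48
Payment period 3: opening $6,678.48; interest $100.18 → $6,778.66; payment $1,005.50; balance $5,773.16
Payment period 4: opening $5,773.16; interest $86.60 → $5,859.76; payment $1,005.50; balance $4,854.26
Payment period 5: opening $4,854.26; interest $72.81 → $4,927.07; payment $1,005.50; balance $3,921.57
Payment period 6: opening $3,921.57; interest $58.82 → $3,980.39; payment $1,005.50; balance $2,974.89
Payment period 7: opening $2,974.89; interest $44.62 → $3,019.51; payment $1,005.50; balance $2,014.01
Payment period 8: opening $2,014.01; interest $30.21 → $2,044.22; payment $1,005.50; balance $1,038.72
Payment period 9: opening $1,038.72; interest $15.58 → $1,054.30; payment $1,005.50; balance $48.80
Payment period 10: opening $48.80; interest $0.73 → $49.53; payment $49.53; balance $0.00
Total paid: $9,099.03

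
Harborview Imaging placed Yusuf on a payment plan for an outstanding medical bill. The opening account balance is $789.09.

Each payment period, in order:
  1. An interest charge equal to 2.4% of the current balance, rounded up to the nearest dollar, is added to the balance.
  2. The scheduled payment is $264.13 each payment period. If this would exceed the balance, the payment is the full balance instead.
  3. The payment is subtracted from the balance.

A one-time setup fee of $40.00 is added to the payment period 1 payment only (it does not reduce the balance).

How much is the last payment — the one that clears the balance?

$38.70

Payment period 1: opening $789.09; interest $19.00 → $808.09; payment $264.13 (+ $40.00 fee); balance $543.96
Payment period 2: opening $543.96; interest $14.00 → $557.96; payment $264.13; balance $293.83
Payment period 3: opening $293.83; interest $8.00 → $301.83; payment $264.13; balance $37.70
Payment period 4: opening $37.70; interest $1.00 → $38.70; payment $38.70; balance $0.00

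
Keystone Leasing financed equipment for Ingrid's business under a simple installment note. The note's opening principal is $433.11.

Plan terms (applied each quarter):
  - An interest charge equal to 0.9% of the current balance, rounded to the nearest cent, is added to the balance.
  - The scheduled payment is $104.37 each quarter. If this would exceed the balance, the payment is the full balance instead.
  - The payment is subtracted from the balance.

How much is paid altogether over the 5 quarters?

$443.47

Quarter 1: opening $433.11; interest $3.90 → $437.01; payment $104.37; balance $332.64
Quarter 2: opening $332.64; interest $2.99 → $335.63; payment $104.37; balance $231.26
Quarter 3: opening $231.26; interest $2.08 → $233.34; payment $104.37; balance $128.97
Quarter 4: opening $128.97; interest $1.16 → $130.13; payment $104.37; balance $25.76
Quarter 5: opening $25.76; interest $0.23 → $25.99; payment $25.99; balance $0.00
Total paid: $443.47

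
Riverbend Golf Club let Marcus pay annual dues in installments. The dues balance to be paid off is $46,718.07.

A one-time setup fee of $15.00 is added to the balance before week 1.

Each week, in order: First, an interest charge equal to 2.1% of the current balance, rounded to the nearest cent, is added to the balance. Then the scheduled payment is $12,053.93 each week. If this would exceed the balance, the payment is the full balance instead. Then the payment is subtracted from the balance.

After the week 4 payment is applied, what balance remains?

Week 1: $46,733.07 +$981.39 interest = $47,714.46; pay $12,053.93 → $35,660.53
Week 2: $35,660.53 +$748.87 interest = $36,409.40; pay $12,053.93 → $24,355.47
Week 3: $24,355.47 +$511.46 interest = $24,866.93; pay $12,053.93 → $12,813.00
Week 4: $12,813.00 +$269.07 interest = $13,082.07; pay $12,053.93 → $1,028.14

$1,028.14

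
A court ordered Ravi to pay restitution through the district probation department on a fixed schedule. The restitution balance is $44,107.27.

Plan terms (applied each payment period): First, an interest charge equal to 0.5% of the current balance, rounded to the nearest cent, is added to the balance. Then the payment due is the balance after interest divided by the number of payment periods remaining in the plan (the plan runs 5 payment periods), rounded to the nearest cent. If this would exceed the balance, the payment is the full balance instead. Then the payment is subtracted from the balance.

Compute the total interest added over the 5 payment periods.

$666.04

Payment period 1: opening $44,107.27; interest $220.54 → $44,327.81; payment $8,865.56; balance $35,462.25
Payment period 2: opening $35,462.25; interest $177.31 → $35,639.56; payment $8,909.89; balance $26,729.67
Payment period 3: opening $26,729.67; interest $133.65 → $26,863.32; payment $8,954.44; balance $17,908.88
Payment period 4: opening $17,908.88; interest $89.54 → $17,998.42; payment $8,999.21; balance $8,999.21
Payment period 5: opening $8,999.21; interest $45.00 → $9,044.21; payment $9,044.21; balance $0.00
Total interest: $220.54 + $177.31 + $133.65 + $89.54 + $45.00 = $666.04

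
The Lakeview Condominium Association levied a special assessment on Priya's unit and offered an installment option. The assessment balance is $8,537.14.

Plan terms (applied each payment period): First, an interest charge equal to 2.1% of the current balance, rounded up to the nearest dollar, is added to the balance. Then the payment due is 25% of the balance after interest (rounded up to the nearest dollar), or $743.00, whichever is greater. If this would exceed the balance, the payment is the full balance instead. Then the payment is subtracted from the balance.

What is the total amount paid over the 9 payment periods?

Payment period 1: $8,537.14 +$180.00 interest = $8,717.14; pay $2,180.00 → $6,537.14
Payment period 2: $6,537.14 +$138.00 interest = $6,675.14; pay $1,669.00 → $5,006.14
Payment period 3: $5,006.14 +$106.00 interest = $5,112.14; pay $1,279.00 → $3,833.14
Payment period 4: $3,833.14 +$81.00 interest = $3,914.14; pay $979.00 → $2,935.14
Payment period 5: $2,935.14 +$62.00 interest = $2,997.14; pay $750.00 → $2,247.14
Payment period 6: $2,247.14 +$48.00 interest = $2,295.14; pay $743.00 → $1,552.14
Payment period 7: $1,552.14 +$33.00 interest = $1,585.14; pay $743.00 → $842.14
Payment period 8: $842.14 +$18.00 interest = $860.14; pay $743.00 → $117.14
Payment period 9: $117.14 +$3.00 interest = $120.14; pay $120.14 → $0.00
Total paid: $9,206.14

$9,206.14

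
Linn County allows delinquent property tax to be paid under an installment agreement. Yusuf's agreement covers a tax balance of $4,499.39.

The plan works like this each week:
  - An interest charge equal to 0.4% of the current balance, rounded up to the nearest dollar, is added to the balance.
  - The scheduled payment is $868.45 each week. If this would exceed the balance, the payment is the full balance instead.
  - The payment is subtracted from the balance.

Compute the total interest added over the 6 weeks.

Week 1: opening $4,499.39; interest $18.00 → $4,517.39; payment $868.45; balance $3,648.94
Week 2: opening $3,648.94; interest $15.00 → $3,663.94; payment $868.45; balance $2,795.49
Week 3: opening $2,795.49; interest $12.00 → $2,807.49; payment $868.45; balance $1,939.04
Week 4: opening $1,939.04; interest $8.00 → $1,947.04; payment $868.45; balance $1,078.59
Week 5: opening $1,078.59; interest $5.00 → $1,083.59; payment $868.45; balance $215.14
Week 6: opening $215.14; interest $1.00 → $216.14; payment $216.14; balance $0.00
Total interest: $18.00 + $15.00 + $12.00 + $8.00 + $5.00 + $1.00 = $59.00

$59.00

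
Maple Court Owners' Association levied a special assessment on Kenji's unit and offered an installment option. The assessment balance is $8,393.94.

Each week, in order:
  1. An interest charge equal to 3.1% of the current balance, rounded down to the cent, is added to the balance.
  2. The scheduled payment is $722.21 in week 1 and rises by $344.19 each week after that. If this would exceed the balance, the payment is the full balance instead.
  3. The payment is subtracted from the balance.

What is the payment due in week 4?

$1,754.78

Week 1: $8,393.94 +$260.21 interest = $8,654.15; pay $722.21 → $7,931.94
Week 2: $7,931.94 +$245.89 interest = $8,177.83; pay $1,066.40 → $7,111.43
Week 3: $7,111.43 +$220.45 interest = $7,331.88; pay $1,410.59 → $5,921.29
Week 4: $5,921.29 +$183.55 interest = $6,104.84; pay $1,754.78 → $4,350.06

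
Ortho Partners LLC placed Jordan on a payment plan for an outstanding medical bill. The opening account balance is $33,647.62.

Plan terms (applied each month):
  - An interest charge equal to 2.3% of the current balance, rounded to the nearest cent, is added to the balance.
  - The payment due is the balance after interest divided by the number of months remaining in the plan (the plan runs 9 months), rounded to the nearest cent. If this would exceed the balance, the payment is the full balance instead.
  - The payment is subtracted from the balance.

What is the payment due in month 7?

# | Opening | Interest | Payment | End bal
1 | $33,647.62 | $773.90 | $3,824.61 | $30,596.91
2 | $30,596.91 | $703.73 | $3,912.58 | $27,388.06
3 | $27,388.06 | $629.93 | $4,002.57 | $24,015.42
4 | $24,015.42 | $552.35 | $4,094.63 | $20,473.14
5 | $20,473.14 | $470.88 | $4,188.80 | $16,755.22
6 | $16,755.22 | $385.37 | $4,285.15 | $12,855.44
7 | $12,855.44 | $295.68 | $4,383.71 | $8,767.41

$4,383.71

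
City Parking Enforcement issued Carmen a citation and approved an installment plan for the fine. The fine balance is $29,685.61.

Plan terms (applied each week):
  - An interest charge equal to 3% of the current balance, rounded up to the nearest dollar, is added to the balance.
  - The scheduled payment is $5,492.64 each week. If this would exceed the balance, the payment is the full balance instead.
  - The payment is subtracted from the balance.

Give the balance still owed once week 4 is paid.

Week 1: opening $29,685.61; interest $891.00 → $30,576.61; payment $5,492.64; balance $25,083.97
Week 2: opening $25,083.97; interest $753.00 → $25,836.97; payment $5,492.64; balance $20,344.33
Week 3: opening $20,344.33; interest $611.00 → $20,955.33; payment $5,492.64; balance $15,462.69
Week 4: opening $15,462.69; interest $464.00 → $15,926.69; payment $5,492.64; balance $10,434.05

$10,434.05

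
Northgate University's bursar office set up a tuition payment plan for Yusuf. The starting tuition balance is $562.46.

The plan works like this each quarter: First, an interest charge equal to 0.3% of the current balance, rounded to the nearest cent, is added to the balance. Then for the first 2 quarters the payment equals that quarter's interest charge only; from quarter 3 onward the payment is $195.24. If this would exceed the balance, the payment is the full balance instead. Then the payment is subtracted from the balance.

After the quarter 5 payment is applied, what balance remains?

Quarter 1: opening $562.46; interest $1.69 → $564.15; payment $1.69; balance $562.46
Quarter 2: opening $562.46; interest $1.69 → $564.15; payment $1.69; balance $562.46
Quarter 3: opening $562.46; interest $1.69 → $564.15; payment $195.24; balance $368.91
Quarter 4: opening $368.91; interest $1.11 → $370.02; payment $195.24; balance $174.78
Quarter 5: opening $174.78; interest $0.52 → $175.30; payment $175.30; balance $0.00

$0.00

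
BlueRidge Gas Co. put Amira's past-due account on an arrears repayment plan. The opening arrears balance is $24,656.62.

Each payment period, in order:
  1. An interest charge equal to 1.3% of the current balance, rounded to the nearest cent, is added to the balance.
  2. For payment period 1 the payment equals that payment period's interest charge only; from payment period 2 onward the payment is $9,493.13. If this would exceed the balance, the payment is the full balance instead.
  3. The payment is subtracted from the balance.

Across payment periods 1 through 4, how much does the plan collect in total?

Payment period 1: $24,656.62 +$320.54 interest = $24,977.16; pay $320.54 → $24,656.62
Payment period 2: $24,656.62 +$320.54 interest = $24,977.16; pay $9,493.13 → $15,484.03
Payment period 3: $15,484.03 +$201.29 interest = $15,685.32; pay $9,493.13 → $6,192.19
Payment period 4: $6,192.19 +$80.50 interest = $6,272.69; pay $6,272.69 → $0.00
Total paid: $25,579.49

$25,579.49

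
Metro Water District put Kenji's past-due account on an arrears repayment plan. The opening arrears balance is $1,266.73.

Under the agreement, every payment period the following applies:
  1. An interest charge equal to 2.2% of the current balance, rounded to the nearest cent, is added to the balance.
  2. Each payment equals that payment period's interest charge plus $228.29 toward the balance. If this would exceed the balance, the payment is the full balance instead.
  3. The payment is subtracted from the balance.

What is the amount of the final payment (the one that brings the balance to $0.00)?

# | Opening | Interest | Payment | End bal
1 | $1,266.73 | $27.87 | $256.16 | $1,038.44
2 | $1,038.44 | $22.85 | $251.14 | $810.15
3 | $810.15 | $17.82 | $246.11 | $581.86
4 | $581.86 | $12.80 | $241.09 | $353.57
5 | $353.57 | $7.78 | $236.07 | $125.28
6 | $125.28 | $2.76 | $128.04 | $0.00

$128.04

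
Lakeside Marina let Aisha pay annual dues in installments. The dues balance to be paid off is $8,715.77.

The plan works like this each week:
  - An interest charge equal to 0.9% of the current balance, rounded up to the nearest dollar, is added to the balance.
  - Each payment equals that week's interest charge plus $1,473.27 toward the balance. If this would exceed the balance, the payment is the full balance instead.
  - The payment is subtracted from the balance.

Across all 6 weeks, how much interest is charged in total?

# | Opening | Interest | Payment | End bal
1 | $8,715.77 | $79.00 | $1,552.27 | $7,242.50
2 | $7,242.50 | $66.00 | $1,539.27 | $5,769.23
3 | $5,769.23 | $52.00 | $1,525.27 | $4,295.96
4 | $4,295.96 | $39.00 | $1,512.27 | $2,822.69
5 | $2,822.69 | $26.00 | $1,499.27 | $1,349.42
6 | $1,349.42 | $13.00 | $1,362.42 | $0.00
Total interest: $79.00 + $66.00 + $52.00 + $39.00 + $26.00 + $13.00 = $275.00

$275.00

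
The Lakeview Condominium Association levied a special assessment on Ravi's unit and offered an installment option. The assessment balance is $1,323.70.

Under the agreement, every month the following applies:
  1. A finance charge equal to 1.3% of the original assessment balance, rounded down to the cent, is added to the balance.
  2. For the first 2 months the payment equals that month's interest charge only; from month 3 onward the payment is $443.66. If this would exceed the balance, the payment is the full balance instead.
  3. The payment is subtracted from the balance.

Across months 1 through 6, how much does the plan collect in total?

$1,426.90

# | Opening | Interest | Payment | End bal
1 | $1,323.70 | $17.20 | $17.20 | $1,323.70
2 | $1,323.70 | $17.20 | $17.20 | $1,323.70
3 | $1,323.70 | $17.20 | $443.66 | $897.24
4 | $897.24 | $17.20 | $443.66 | $470.78
5 | $470.78 | $17.20 | $443.66 | $44.32
6 | $44.32 | $17.20 | $61.52 | $0.00
Total paid: $1,426.90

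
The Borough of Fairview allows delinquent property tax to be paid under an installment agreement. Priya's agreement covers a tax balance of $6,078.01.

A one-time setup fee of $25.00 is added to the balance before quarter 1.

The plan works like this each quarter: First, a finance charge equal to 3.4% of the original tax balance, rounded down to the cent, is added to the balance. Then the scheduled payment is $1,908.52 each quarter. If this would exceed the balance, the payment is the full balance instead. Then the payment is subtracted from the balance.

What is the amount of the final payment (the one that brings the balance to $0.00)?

# | Opening | Interest | Payment | End bal
1 | $6,103.01 | $206.65 | $1,908.52 | $4,401.14
2 | $4,401.14 | $206.65 | $1,908.52 | $2,699.27
3 | $2,699.27 | $206.65 | $1,908.52 | $997.40
4 | $997.40 | $206.65 | $1,204.05 | $0.00

$1,204.05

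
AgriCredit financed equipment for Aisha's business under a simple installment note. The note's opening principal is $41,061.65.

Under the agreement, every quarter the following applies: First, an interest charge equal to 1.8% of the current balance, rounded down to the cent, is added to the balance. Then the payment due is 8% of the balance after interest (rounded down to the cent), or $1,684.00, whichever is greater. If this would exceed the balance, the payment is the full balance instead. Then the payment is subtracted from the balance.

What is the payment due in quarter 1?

$3,344.06

Quarter 1: $41,061.65 +$739.10 interest = $41,800.75; pay $3,344.06 → $38,456.69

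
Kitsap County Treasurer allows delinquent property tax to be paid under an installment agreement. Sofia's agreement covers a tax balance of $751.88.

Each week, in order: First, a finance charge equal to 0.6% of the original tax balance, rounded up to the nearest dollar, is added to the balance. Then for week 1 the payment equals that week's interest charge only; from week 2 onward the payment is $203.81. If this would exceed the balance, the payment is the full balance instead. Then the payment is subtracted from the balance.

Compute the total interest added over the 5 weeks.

$25.00

Week 1: opening $751.88; interest $5.00 → $756.88; payment $5.00; balance $751.88
Week 2: opening $751.88; interest $5.00 → $756.88; payment $203.81; balance $553.07
Week 3: opening $553.07; interest $5.00 → $558.07; payment $203.81; balance $354.26
Week 4: opening $354.26; interest $5.00 → $359.26; payment $203.81; balance $155.45
Week 5: opening $155.45; interest $5.00 → $160.45; payment $160.45; balance $0.00
Total interest: $5.00 + $5.00 + $5.00 + $5.00 + $5.00 = $25.00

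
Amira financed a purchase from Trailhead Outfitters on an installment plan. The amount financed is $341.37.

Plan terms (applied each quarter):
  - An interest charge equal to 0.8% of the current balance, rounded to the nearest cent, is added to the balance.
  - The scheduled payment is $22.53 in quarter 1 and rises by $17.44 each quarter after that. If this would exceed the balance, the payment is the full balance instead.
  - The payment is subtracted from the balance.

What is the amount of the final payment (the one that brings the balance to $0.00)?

$65.49

# | Opening | Interest | Payment | End bal
1 | $341.37 | $2.73 | $22.53 | $321.57
2 | $321.57 | $2.57 | $39.97 | $284.17
3 | $284.17 | $2.27 | $57.41 | $229.03
4 | $229.03 | $1.83 | $74.85 | $156.01
5 | $156.01 | $1.25 | $92.29 | $64.97
6 | $64.97 | $0.52 | $65.49 | $0.00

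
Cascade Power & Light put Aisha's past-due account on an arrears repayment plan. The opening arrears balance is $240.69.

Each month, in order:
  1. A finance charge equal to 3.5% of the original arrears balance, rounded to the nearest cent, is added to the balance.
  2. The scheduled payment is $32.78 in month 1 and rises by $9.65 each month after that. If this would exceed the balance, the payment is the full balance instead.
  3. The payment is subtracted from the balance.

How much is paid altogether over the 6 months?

$291.21

Month 1: opening $240.69; interest $8.42 → $249.11; payment $32.78; balance $216.33
Month 2: opening $216.33; interest $8.42 → $224.75; payment $42.43; balance $182.32
Month 3: opening $182.32; interest $8.42 → $190.74; payment $52.08; balance $138.66
Month 4: opening $138.66; interest $8.42 → $147.08; payment $61.73; balance $85.35
Month 5: opening $85.35; interest $8.42 → $93.77; payment $71.38; balance $22.39
Month 6: opening $22.39; interest $8.42 → $30.81; payment $30.81; balance $0.00
Total paid: $291.21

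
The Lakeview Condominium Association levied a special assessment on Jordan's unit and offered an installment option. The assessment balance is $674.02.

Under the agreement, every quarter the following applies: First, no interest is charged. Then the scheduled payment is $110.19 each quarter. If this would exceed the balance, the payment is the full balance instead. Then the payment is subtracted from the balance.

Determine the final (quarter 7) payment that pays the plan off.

Quarter 1: opening $674.02; payment $110.19; balance $563.83
Quarter 2: opening $563.83; payment $110.19; balance $453.64
Quarter 3: opening $453.64; payment $110.19; balance $343.45
Quarter 4: opening $343.45; payment $110.19; balance $233.26
Quarter 5: opening $233.26; payment $110.19; balance $123.07
Quarter 6: opening $123.07; payment $110.19; balance $12.88
Quarter 7: opening $12.88; payment $12.88; balance $0.00

$12.88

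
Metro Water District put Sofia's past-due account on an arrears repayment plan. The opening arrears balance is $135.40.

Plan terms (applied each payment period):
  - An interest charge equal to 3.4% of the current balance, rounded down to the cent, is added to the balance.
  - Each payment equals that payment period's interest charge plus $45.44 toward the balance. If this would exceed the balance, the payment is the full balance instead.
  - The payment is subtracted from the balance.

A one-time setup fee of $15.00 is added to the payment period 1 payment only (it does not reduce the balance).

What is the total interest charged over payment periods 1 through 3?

Payment period 1: $135.40 +$4.60 interest = $140.00; pay $50.04 (+ $15.00 fee) → $89.96
Payment period 2: $89.96 +$3.05 interest = $93.01; pay $48.49 → $44.52
Payment period 3: $44.52 +$1.51 interest = $46.03; pay $46.03 → $0.00
Total interest: $4.60 + $3.05 + $1.51 = $9.16

$9.16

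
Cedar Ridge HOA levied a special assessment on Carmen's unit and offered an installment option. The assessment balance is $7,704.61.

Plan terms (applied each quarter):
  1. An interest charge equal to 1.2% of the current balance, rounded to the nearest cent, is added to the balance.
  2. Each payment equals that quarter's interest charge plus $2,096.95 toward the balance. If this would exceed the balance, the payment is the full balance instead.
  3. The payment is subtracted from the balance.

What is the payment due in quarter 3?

Quarter 1: opening $7,704.61; interest $92.46 → $7,797.07; payment $2,189.41; balance $5,607.66
Quarter 2: opening $5,607.66; interest $67.29 → $5,674.95; payment $2,164.24; balance $3,510.71
Quarter 3: opening $3,510.71; interest $42.13 → $3,552.84; payment $2,139.08; balance $1,413.76

$2,139.08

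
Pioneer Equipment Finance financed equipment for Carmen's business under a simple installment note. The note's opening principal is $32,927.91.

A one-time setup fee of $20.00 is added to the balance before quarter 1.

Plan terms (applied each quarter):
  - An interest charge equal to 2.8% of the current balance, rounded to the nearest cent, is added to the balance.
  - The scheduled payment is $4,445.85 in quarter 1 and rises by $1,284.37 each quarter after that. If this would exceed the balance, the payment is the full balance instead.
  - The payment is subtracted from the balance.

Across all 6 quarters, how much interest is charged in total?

$3,264.53

Quarter 1: $32,947.91 +$922.54 interest = $33,870.45; pay $4,445.85 → $29,424.60
Quarter 2: $29,424.60 +$823.89 interest = $30,248.49; pay $5,730.22 → $24,518.27
Quarter 3: $24,518.27 +$686.51 interest = $25,204.78; pay $7,014.59 → $18,190.19
Quarter 4: $18,190.19 +$509.33 interest = $18,699.52; pay $8,298.96 → $10,400.56
Quarter 5: $10,400.56 +$291.22 interest = $10,691.78; pay $9,583.33 → $1,108.45
Quarter 6: $1,108.45 +$31.04 interest = $1,139.49; pay $1,139.49 → $0.00
Total interest: $922.54 + $823.89 + $686.51 + $509.33 + $291.22 + $31.04 = $3,264.53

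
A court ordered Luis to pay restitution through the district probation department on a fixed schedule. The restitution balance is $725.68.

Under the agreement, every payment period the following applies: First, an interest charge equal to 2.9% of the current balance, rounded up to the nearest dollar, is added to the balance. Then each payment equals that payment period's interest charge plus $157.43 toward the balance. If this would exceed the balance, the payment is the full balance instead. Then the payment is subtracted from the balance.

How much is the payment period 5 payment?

$98.96

Payment period 1: opening $725.68; interest $22.00 → $747.68; payment $179.43; balance $568.25
Payment period 2: opening $568.25; interest $17.00 → $585.25; payment $174.43; balance $410.82
Payment period 3: opening $410.82; interest $12.00 → $422.82; payment $169.43; balance $253.39
Payment period 4: opening $253.39; interest $8.00 → $261.39; payment $165.43; balance $95.96
Payment period 5: opening $95.96; interest $3.00 → $98.96; payment $98.96; balance $0.00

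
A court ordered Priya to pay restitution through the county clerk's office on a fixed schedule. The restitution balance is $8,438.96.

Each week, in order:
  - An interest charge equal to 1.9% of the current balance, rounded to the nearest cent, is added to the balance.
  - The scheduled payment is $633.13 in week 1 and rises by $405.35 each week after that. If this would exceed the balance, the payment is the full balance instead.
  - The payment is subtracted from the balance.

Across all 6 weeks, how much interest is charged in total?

Week 1: opening $8,438.96; interest $160.34 → $8,599.30; payment $633.13; balance $7,966.17
Week 2: opening $7,966.17; interest $151.36 → $8,117.53; payment $1,038.48; balance $7,079.05
Week 3: opening $7,079.05; interest $134.50 → $7,213.55; payment $1,443.83; balance $5,769.72
Week 4: opening $5,769.72; interest $109.62 → $5,879.34; payment $1,849.18; balance $4,030.16
Week 5: opening $4,030.16; interest $76.57 → $4,106.73; payment $2,254.53; balance $1,852.20
Week 6: opening $1,852.20; interest $35.19 → $1,887.39; payment $1,887.39; balance $0.00
Total interest: $160.34 + $151.36 + $134.50 + $109.62 + $76.57 + $35.19 = $667.58

$667.58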